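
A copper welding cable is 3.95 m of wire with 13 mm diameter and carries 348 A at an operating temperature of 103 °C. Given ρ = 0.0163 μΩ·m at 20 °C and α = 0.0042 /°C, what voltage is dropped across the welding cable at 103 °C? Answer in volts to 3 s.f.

0.228 V

ρ = 0.0163 μΩ·m = 1.63×10^-8 Ω·m
A = π(d/2)² = π(6.5000e-03 m)² = 1.327e-04 m²
R₍20₎ = ρL/A = (1.63×10^-8)(3.95)/(1.327e-04) = 4.851×10^-4 Ω
R₍103₎ = R₍20₎(1 + αΔT) = 4.851×10^-4 × (1 + 0.0042×83) = 6.542×10^-4 Ω
V = IR = 348 × 6.542×10^-4 = 0.228 V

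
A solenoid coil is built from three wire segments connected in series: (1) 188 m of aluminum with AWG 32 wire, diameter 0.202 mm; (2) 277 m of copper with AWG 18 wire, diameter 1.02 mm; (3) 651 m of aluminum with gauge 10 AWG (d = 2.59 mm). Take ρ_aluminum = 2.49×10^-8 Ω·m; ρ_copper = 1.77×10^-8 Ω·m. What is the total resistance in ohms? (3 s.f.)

155 Ω

Seg 1: A = π(0.202/2 mm)² = π(1.0100e-04 m)² = 3.205e-08 m²
R_1 = (2.49×10^-8)(188)/(3.205e-08) = 146.1 Ω
Seg 2: A = π(1.02/2 mm)² = π(5.1000e-04 m)² = 8.171e-07 m²
R_2 = (1.77×10^-8)(277)/(8.171e-07) = 6 Ω
Seg 3: A = π(2.59/2 mm)² = π(1.2950e-03 m)² = 5.269e-06 m²
R_3 = (2.49×10^-8)(651)/(5.269e-06) = 3.077 Ω
R_total = R_1 + R_2 + R_3 = 155 Ω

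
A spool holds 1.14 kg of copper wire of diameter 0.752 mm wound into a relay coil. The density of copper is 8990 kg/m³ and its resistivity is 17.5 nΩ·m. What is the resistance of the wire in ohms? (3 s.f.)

ρ = 17.5 nΩ·m = 1.75×10^-8 Ω·m
A = π(d/2)² = π(3.7600e-04 m)² = 4.4415e-07 m²
L = m/(density·A) = 1.14/(8990×4.4415e-07) = 285.5 m
R = ρL/A = (1.75×10^-8)(285.5)/(4.4415e-07) = 11.2 Ω

11.2 Ω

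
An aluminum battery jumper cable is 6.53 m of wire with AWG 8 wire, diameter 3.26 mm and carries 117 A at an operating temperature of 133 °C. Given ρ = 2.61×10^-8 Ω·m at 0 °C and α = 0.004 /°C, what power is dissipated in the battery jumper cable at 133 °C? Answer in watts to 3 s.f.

A = π(3.26/2 mm)² = π(1.6300e-03 m)² = 8.347e-06 m²
R₍0₎ = ρL/A = (2.61×10^-8)(6.53)/(8.347e-06) = 0.02042 Ω
R₍133₎ = R₍0₎(1 + αΔT) = 0.02042 × (1 + 0.004×133) = 0.03128 Ω
P = I²R = (117)² × 0.03128 = 428 W

428 W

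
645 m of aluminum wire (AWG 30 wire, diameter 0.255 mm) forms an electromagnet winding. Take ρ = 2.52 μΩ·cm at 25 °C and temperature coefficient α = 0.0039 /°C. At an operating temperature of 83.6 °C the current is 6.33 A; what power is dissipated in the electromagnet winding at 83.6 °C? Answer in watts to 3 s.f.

15700 W

ρ = 2.52 μΩ·cm = 2.52×10^-8 Ω·m
A = π(0.255/2 mm)² = π(1.2750e-04 m)² = 5.107e-08 m²
R₍25₎ = ρL/A = (2.52×10^-8)(645)/(5.107e-08) = 318.3 Ω
R₍83.6₎ = R₍25₎(1 + αΔT) = 318.3 × (1 + 0.0039×58.6) = 391 Ω
P = I²R = (6.33)² × 391 = 15700 W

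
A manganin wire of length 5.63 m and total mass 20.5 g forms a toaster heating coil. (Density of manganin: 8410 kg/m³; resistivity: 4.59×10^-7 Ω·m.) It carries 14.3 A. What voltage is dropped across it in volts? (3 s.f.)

85.4 V

A = m/(density·L) = 0.0205/(8410×5.63) = 4.3296e-07 m²
R = ρL/A = (4.59×10^-7)(5.63)/(4.3296e-07) = 5.969 Ω
V = IR = 14.3 × 5.969 = 85.4 V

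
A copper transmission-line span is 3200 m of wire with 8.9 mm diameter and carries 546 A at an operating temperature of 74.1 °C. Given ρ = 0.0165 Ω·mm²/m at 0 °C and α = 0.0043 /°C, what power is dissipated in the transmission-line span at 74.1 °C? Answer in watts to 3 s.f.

3.34×10^5 W

ρ = 0.0165 Ω·mm²/m = 1.65×10^-8 Ω·m
A = π(d/2)² = π(4.4500e-03 m)² = 6.221e-05 m²
R₍0₎ = ρL/A = (1.65×10^-8)(3200)/(6.221e-05) = 0.8487 Ω
R₍74.1₎ = R₍0₎(1 + αΔT) = 0.8487 × (1 + 0.0043×74.1) = 1.119 Ω
P = I²R = (546)² × 1.119 = 3.34×10^5 W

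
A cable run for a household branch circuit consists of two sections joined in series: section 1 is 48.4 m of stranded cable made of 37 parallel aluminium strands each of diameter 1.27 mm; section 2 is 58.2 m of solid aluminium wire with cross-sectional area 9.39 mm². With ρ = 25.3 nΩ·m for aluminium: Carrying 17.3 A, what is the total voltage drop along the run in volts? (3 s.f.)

ρ = 25.3 nΩ·m = 2.53×10^-8 Ω·m
Section 1: A_strand = π(6.3500e-04)² = 1.267e-06 m²; R₁ = ρL/(N·A_s) = (2.53×10^-8)(48.4)/(37×1.267e-06) = 0.02613 Ω
Section 2: A = 9.39 mm² = 9.390e-06 m²
R₂ = (2.53×10^-8)(58.2)/(9.390e-06) = 0.1568 Ω
R = R₁ + R₂ = 0.1829 Ω
V = IR = 17.3 × 0.1829 = 3.16 V

3.16 V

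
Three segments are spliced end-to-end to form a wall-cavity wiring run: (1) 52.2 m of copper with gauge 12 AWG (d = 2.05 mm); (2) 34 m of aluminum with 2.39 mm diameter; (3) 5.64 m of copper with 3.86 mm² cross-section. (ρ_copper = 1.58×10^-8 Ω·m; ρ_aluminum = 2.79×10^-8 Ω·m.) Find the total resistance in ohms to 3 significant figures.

0.484 Ω

Seg 1: A = π(2.05/2 mm)² = π(1.0250e-03 m)² = 3.301e-06 m²
R_1 = (1.58×10^-8)(52.2)/(3.301e-06) = 0.2499 Ω
Seg 2: A = π(d/2)² = π(1.1950e-03 m)² = 4.486e-06 m²
R_2 = (2.79×10^-8)(34)/(4.486e-06) = 0.2114 Ω
Seg 3: A = 3.86 mm² = 3.860e-06 m²
R_3 = (1.58×10^-8)(5.64)/(3.860e-06) = 0.02309 Ω
R_total = R_1 + R_2 + R_3 = 0.484 Ω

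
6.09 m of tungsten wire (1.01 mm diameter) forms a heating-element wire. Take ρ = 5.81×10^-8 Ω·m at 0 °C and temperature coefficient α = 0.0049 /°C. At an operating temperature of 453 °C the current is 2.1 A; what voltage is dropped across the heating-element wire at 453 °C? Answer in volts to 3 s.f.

2.99 V

A = π(d/2)² = π(5.0500e-04 m)² = 8.012e-07 m²
R₍0₎ = ρL/A = (5.81×10^-8)(6.09)/(8.012e-07) = 0.4416 Ω
R₍453₎ = R₍0₎(1 + αΔT) = 0.4416 × (1 + 0.0049×453) = 1.422 Ω
V = IR = 2.1 × 1.422 = 2.99 V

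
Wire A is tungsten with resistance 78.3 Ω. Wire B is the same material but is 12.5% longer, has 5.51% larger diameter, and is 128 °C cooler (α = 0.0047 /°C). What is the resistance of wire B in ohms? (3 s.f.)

31.5 Ω

R ∝ ρL/d² with ρ ∝ (1+αΔT), so R_B/R_A = (1 + 12.5/100) × (1 + 5.51/100)⁻² × (1 − 0.0047×128)
= 1.125 × 0.8983 × 0.3984 = 0.4026
R_B = 0.4026 × 78.3 = 31.5 Ω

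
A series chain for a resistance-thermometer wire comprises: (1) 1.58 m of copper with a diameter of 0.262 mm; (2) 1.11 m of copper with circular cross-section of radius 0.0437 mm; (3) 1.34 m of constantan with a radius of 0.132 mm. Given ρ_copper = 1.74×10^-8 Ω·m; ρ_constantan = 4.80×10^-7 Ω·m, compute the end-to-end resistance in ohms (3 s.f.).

Seg 1: A = π(d/2)² = π(1.3100e-04 m)² = 5.391e-08 m²
R_1 = (1.74×10^-8)(1.58)/(5.391e-08) = 0.5099 Ω
Seg 2: A = πr² = π(4.3700e-05 m)² = 5.999e-09 m²
R_2 = (1.74×10^-8)(1.11)/(5.999e-09) = 3.219 Ω
Seg 3: A = πr² = π(1.3200e-04 m)² = 5.474e-08 m²
R_3 = (4.80×10^-7)(1.34)/(5.474e-08) = 11.75 Ω
R_total = R_1 + R_2 + R_3 = 15.5 Ω

15.5 Ω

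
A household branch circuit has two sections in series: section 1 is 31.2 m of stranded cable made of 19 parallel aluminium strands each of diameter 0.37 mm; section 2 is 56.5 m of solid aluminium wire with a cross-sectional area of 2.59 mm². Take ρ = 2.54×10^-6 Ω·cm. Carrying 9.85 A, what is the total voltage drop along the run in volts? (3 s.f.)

9.28 V

ρ = 2.54×10^-6 Ω·cm = 2.54×10^-8 Ω·m
Section 1: A_strand = π(1.8500e-04)² = 1.075e-07 m²; R₁ = ρL/(N·A_s) = (2.54×10^-8)(31.2)/(19×1.075e-07) = 0.3879 Ω
Section 2: A = 2.59 mm² = 2.590e-06 m²
R₂ = (2.54×10^-8)(56.5)/(2.590e-06) = 0.5541 Ω
R = R₁ + R₂ = 0.942 Ω
V = IR = 9.85 × 0.942 = 9.28 V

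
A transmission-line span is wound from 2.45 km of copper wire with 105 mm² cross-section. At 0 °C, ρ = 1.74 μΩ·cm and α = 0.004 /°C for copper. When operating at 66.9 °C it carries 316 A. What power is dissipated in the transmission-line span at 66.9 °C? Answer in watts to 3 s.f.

51400 W

ρ = 1.74 μΩ·cm = 1.74×10^-8 Ω·m
A = 105 mm² = 1.050e-04 m²
R₍0₎ = ρL/A = (1.74×10^-8)(2450)/(1.050e-04) = 0.406 Ω
R₍66.9₎ = R₍0₎(1 + αΔT) = 0.406 × (1 + 0.004×66.9) = 0.5146 Ω
P = I²R = (316)² × 0.5146 = 51400 W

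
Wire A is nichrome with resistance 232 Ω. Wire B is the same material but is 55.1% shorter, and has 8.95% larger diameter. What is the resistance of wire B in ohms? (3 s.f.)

R ∝ L/d², so R_B/R_A = (1 − 55.1/100) × (1 + 8.95/100)⁻²
= 0.449 × 0.8425 = 0.3783
R_B = 0.3783 × 232 = 87.8 Ω

87.8 Ω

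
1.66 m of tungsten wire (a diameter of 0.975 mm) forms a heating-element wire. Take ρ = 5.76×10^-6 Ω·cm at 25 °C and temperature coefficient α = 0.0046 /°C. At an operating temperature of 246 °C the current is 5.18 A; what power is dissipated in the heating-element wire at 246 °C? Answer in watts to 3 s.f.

6.93 W

ρ = 5.76×10^-6 Ω·cm = 5.76×10^-8 Ω·m
A = π(d/2)² = π(4.8750e-04 m)² = 7.466e-07 m²
R₍25₎ = ρL/A = (5.76×10^-8)(1.66)/(7.466e-07) = 0.1281 Ω
R₍246₎ = R₍25₎(1 + αΔT) = 0.1281 × (1 + 0.0046×221) = 0.2583 Ω
P = I²R = (5.18)² × 0.2583 = 6.93 W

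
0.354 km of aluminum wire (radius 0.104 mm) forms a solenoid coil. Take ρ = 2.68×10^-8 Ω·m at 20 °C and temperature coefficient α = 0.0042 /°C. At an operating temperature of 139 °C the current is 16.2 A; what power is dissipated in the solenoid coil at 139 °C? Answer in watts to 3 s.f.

1.10×10^5 W

A = πr² = π(1.0400e-04 m)² = 3.398e-08 m²
R₍20₎ = ρL/A = (2.68×10^-8)(354)/(3.398e-08) = 279.2 Ω
R₍139₎ = R₍20₎(1 + αΔT) = 279.2 × (1 + 0.0042×119) = 418.8 Ω
P = I²R = (16.2)² × 418.8 = 1.10×10^5 W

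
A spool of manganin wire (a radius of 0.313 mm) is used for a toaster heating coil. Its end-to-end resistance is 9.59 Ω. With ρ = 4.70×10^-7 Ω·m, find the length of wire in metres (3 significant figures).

6.28 m

A = πr² = π(3.1300e-04 m)² = 3.078e-07 m²
L = RA/ρ = (9.59)(3.078e-07)/(4.70×10^-7) = 6.28 m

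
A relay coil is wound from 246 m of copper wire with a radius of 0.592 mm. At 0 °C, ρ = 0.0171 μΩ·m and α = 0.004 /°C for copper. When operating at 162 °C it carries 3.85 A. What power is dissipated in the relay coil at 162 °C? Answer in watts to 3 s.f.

ρ = 0.0171 μΩ·m = 1.71×10^-8 Ω·m
A = πr² = π(5.9200e-04 m)² = 1.101e-06 m²
R₍0₎ = ρL/A = (1.71×10^-8)(246)/(1.101e-06) = 3.821 Ω
R₍162₎ = R₍0₎(1 + αΔT) = 3.821 × (1 + 0.004×162) = 6.296 Ω
P = I²R = (3.85)² × 6.296 = 93.3 W

93.3 W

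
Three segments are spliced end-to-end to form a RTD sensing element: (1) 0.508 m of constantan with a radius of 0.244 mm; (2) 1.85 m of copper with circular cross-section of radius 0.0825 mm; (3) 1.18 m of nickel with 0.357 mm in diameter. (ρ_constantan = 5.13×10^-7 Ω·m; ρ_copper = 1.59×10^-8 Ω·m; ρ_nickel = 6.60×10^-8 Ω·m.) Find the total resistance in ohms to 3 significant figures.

3.55 Ω

Seg 1: A = πr² = π(2.4400e-04 m)² = 1.870e-07 m²
R_1 = (5.13×10^-7)(0.508)/(1.870e-07) = 1.393 Ω
Seg 2: A = πr² = π(8.2500e-05 m)² = 2.138e-08 m²
R_2 = (1.59×10^-8)(1.85)/(2.138e-08) = 1.376 Ω
Seg 3: A = π(d/2)² = π(1.7850e-04 m)² = 1.001e-07 m²
R_3 = (6.60×10^-8)(1.18)/(1.001e-07) = 0.778 Ω
R_total = R_1 + R_2 + R_3 = 3.55 Ω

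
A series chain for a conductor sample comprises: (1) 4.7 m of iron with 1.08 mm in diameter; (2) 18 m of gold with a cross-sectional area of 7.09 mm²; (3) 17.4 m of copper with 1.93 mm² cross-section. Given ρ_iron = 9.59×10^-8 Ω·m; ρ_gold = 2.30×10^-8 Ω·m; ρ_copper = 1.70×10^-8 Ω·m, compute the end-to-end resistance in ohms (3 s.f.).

0.704 Ω

Seg 1: A = π(d/2)² = π(5.4000e-04 m)² = 9.161e-07 m²
R_1 = (9.59×10^-8)(4.7)/(9.161e-07) = 0.492 Ω
Seg 2: A = 7.09 mm² = 7.090e-06 m²
R_2 = (2.30×10^-8)(18)/(7.090e-06) = 0.05839 Ω
Seg 3: A = 1.93 mm² = 1.930e-06 m²
R_3 = (1.70×10^-8)(17.4)/(1.930e-06) = 0.1533 Ω
R_total = R_1 + R_2 + R_3 = 0.704 Ω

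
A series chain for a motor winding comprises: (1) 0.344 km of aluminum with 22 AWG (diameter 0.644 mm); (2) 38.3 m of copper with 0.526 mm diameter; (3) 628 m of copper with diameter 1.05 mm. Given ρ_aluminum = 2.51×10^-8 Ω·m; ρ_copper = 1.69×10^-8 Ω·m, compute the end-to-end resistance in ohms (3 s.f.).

Seg 1: A = π(0.644/2 mm)² = π(3.2200e-04 m)² = 3.257e-07 m²
R_1 = (2.51×10^-8)(344)/(3.257e-07) = 26.51 Ω
Seg 2: A = π(d/2)² = π(2.6300e-04 m)² = 2.173e-07 m²
R_2 = (1.69×10^-8)(38.3)/(2.173e-07) = 2.979 Ω
Seg 3: A = π(d/2)² = π(5.2500e-04 m)² = 8.659e-07 m²
R_3 = (1.69×10^-8)(628)/(8.659e-07) = 12.26 Ω
R_total = R_1 + R_2 + R_3 = 41.7 Ω

41.7 Ω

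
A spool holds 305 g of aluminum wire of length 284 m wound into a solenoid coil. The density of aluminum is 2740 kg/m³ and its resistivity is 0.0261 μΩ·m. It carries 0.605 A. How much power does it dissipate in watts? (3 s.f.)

ρ = 0.0261 μΩ·m = 2.61×10^-8 Ω·m
A = m/(density·L) = 0.305/(2740×284) = 3.9195e-07 m²
R = ρL/A = (2.61×10^-8)(284)/(3.9195e-07) = 18.91 Ω
P = I²R = (0.605)² × 18.91 = 6.92 W

6.92 W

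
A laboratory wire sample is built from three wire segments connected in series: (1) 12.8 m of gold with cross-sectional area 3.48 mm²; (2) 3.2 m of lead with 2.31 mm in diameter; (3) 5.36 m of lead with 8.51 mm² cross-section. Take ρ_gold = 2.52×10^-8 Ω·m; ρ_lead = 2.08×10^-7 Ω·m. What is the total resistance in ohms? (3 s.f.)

Seg 1: A = 3.48 mm² = 3.480e-06 m²
R_1 = (2.52×10^-8)(12.8)/(3.480e-06) = 0.09269 Ω
Seg 2: A = π(d/2)² = π(1.1550e-03 m)² = 4.191e-06 m²
R_2 = (2.08×10^-7)(3.2)/(4.191e-06) = 0.1588 Ω
Seg 3: A = 8.51 mm² = 8.510e-06 m²
R_3 = (2.08×10^-7)(5.36)/(8.510e-06) = 0.131 Ω
R_total = R_1 + R_2 + R_3 = 0.383 Ω

0.383 Ω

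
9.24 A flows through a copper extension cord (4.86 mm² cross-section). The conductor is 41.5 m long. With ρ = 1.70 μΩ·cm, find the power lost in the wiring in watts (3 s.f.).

12.4 W

ρ = 1.70 μΩ·cm = 1.70×10^-8 Ω·m
A = 4.86 mm² = 4.860e-06 m²
R = ρL/A = (1.70×10^-8)(41.5)/(4.860e-06) = 0.1452 Ω
P = I²R = (9.24)² × 0.1452 = 12.4 W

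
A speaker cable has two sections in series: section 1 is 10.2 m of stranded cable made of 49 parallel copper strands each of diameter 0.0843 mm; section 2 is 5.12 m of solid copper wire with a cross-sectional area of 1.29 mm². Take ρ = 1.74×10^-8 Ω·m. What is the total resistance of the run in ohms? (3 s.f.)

0.718 Ω

Section 1: A_strand = π(4.2150e-05)² = 5.581e-09 m²; R₁ = ρL/(N·A_s) = (1.74×10^-8)(10.2)/(49×5.581e-09) = 0.6489 Ω
Section 2: A = 1.29 mm² = 1.290e-06 m²
R₂ = (1.74×10^-8)(5.12)/(1.290e-06) = 0.06906 Ω
R = R₁ + R₂ = 0.718 Ω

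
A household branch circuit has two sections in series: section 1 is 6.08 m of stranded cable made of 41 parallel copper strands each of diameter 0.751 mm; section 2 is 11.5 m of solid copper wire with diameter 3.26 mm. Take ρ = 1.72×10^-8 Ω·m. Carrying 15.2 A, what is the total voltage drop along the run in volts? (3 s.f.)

Section 1: A_strand = π(3.7550e-04)² = 4.430e-07 m²; R₁ = ρL/(N·A_s) = (1.72×10^-8)(6.08)/(41×4.430e-07) = 0.005758 Ω
Section 2: A = π(d/2)² = π(1.6300e-03 m)² = 8.347e-06 m²
R₂ = (1.72×10^-8)(11.5)/(8.347e-06) = 0.0237 Ω
R = R₁ + R₂ = 0.02946 Ω
V = IR = 15.2 × 0.02946 = 0.448 V

0.448 V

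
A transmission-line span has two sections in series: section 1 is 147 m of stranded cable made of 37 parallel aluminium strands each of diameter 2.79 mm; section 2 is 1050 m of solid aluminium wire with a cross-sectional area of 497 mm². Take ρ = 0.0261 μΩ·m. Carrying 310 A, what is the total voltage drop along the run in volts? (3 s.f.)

22.4 V

ρ = 0.0261 μΩ·m = 2.61×10^-8 Ω·m
Section 1: A_strand = π(1.3950e-03)² = 6.114e-06 m²; R₁ = ρL/(N·A_s) = (2.61×10^-8)(147)/(37×6.114e-06) = 0.01696 Ω
Section 2: A = 497 mm² = 4.970e-04 m²
R₂ = (2.61×10^-8)(1050)/(4.970e-04) = 0.05514 Ω
R = R₁ + R₂ = 0.0721 Ω
V = IR = 310 × 0.0721 = 22.4 V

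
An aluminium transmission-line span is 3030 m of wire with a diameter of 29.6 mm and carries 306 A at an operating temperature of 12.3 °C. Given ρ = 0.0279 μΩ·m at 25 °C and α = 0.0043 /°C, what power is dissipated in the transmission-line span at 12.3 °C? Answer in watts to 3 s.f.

ρ = 0.0279 μΩ·m = 2.79×10^-8 Ω·m
A = π(d/2)² = π(1.4800e-02 m)² = 6.881e-04 m²
R₍25₎ = ρL/A = (2.79×10^-8)(3030)/(6.881e-04) = 0.1228 Ω
R₍12.3₎ = R₍25₎(1 + αΔT) = 0.1228 × (1 + 0.0043×-12.7) = 0.1161 Ω
P = I²R = (306)² × 0.1161 = 10900 W

10900 W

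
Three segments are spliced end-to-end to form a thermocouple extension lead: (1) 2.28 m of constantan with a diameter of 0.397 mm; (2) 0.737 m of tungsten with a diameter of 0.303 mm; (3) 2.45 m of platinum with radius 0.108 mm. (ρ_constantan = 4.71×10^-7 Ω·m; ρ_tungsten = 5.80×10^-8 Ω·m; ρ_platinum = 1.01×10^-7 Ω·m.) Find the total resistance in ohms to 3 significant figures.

16.0 Ω

Seg 1: A = π(d/2)² = π(1.9850e-04 m)² = 1.238e-07 m²
R_1 = (4.71×10^-7)(2.28)/(1.238e-07) = 8.675 Ω
Seg 2: A = π(d/2)² = π(1.5150e-04 m)² = 7.211e-08 m²
R_2 = (5.80×10^-8)(0.737)/(7.211e-08) = 0.5928 Ω
Seg 3: A = πr² = π(1.0800e-04 m)² = 3.664e-08 m²
R_3 = (1.01×10^-7)(2.45)/(3.664e-08) = 6.753 Ω
R_total = R_1 + R_2 + R_3 = 16.0 Ω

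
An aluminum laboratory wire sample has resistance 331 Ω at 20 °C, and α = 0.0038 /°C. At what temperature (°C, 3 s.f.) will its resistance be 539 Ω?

R = R₀(1 + α(T − T₀)) ⇒ T = T₀ + (R/R₀ − 1)/α
T = 20 + (539/331 − 1)/0.0038 = 20 + (0.6284)/0.0038 = 185 °C

185 °C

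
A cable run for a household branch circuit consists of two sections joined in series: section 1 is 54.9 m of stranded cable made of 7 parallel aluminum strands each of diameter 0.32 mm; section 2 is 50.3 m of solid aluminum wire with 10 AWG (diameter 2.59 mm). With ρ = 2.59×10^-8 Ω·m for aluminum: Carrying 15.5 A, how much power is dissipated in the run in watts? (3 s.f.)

666 W

Section 1: A_strand = π(1.6000e-04)² = 8.042e-08 m²; R₁ = ρL/(N·A_s) = (2.59×10^-8)(54.9)/(7×8.042e-08) = 2.526 Ω
Section 2: A = π(2.59/2 mm)² = π(1.2950e-03 m)² = 5.269e-06 m²
R₂ = (2.59×10^-8)(50.3)/(5.269e-06) = 0.2473 Ω
R = R₁ + R₂ = 2.773 Ω
P = I²R = (15.5)² × 2.773 = 666 W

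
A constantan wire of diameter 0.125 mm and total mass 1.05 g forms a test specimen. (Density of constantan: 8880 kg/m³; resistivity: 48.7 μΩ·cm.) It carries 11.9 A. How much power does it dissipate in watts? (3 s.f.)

ρ = 48.7 μΩ·cm = 4.87×10^-7 Ω·m
A = π(d/2)² = π(6.2500e-05 m)² = 1.2272e-08 m²
L = m/(density·A) = 0.00105/(8880×1.2272e-08) = 9.635 m
R = ρL/A = (4.87×10^-7)(9.635)/(1.2272e-08) = 382.4 Ω
P = I²R = (11.9)² × 382.4 = 54100 W

54100 W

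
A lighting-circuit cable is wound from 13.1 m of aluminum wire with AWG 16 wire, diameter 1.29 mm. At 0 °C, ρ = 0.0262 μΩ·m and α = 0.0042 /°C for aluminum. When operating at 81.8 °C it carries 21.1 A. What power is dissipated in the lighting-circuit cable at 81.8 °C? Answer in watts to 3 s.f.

157 W

ρ = 0.0262 μΩ·m = 2.62×10^-8 Ω·m
A = π(1.29/2 mm)² = π(6.4500e-04 m)² = 1.307e-06 m²
R₍0₎ = ρL/A = (2.62×10^-8)(13.1)/(1.307e-06) = 0.2626 Ω
R₍81.8₎ = R₍0₎(1 + αΔT) = 0.2626 × (1 + 0.0042×81.8) = 0.3528 Ω
P = I²R = (21.1)² × 0.3528 = 157 W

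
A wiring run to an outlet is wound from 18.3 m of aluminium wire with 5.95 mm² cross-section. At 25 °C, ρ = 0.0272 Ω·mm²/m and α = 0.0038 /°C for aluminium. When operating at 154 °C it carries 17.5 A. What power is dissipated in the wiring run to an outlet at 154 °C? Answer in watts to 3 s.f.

38.2 W

ρ = 0.0272 Ω·mm²/m = 2.72×10^-8 Ω·m
A = 5.95 mm² = 5.950e-06 m²
R₍25₎ = ρL/A = (2.72×10^-8)(18.3)/(5.950e-06) = 0.08366 Ω
R₍154₎ = R₍25₎(1 + αΔT) = 0.08366 × (1 + 0.0038×129) = 0.1247 Ω
P = I²R = (17.5)² × 0.1247 = 38.2 W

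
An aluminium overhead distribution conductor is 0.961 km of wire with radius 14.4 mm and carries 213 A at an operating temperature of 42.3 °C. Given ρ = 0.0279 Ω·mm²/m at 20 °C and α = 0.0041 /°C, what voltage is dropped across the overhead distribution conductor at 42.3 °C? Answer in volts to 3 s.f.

9.57 V

ρ = 0.0279 Ω·mm²/m = 2.79×10^-8 Ω·m
A = πr² = π(1.4400e-02 m)² = 6.514e-04 m²
R₍20₎ = ρL/A = (2.79×10^-8)(961)/(6.514e-04) = 0.04116 Ω
R₍42.3₎ = R₍20₎(1 + αΔT) = 0.04116 × (1 + 0.0041×22.3) = 0.04492 Ω
V = IR = 213 × 0.04492 = 9.57 V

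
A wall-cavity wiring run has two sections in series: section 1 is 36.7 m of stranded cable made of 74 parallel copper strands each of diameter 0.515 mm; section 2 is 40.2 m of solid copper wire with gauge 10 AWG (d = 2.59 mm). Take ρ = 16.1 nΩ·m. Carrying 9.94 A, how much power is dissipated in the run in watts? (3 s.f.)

15.9 W

ρ = 16.1 nΩ·m = 1.61×10^-8 Ω·m
Section 1: A_strand = π(2.5750e-04)² = 2.083e-07 m²; R₁ = ρL/(N·A_s) = (1.61×10^-8)(36.7)/(74×2.083e-07) = 0.03833 Ω
Section 2: A = π(2.59/2 mm)² = π(1.2950e-03 m)² = 5.269e-06 m²
R₂ = (1.61×10^-8)(40.2)/(5.269e-06) = 0.1228 Ω
R = R₁ + R₂ = 0.1612 Ω
P = I²R = (9.94)² × 0.1612 = 15.9 W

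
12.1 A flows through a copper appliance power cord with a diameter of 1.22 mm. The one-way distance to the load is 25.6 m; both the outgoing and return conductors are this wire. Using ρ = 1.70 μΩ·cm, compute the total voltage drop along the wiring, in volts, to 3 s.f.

9.01 V

ρ = 1.70 μΩ·cm = 1.70×10^-8 Ω·m
A = π(d/2)² = π(6.1000e-04 m)² = 1.169e-06 m²
Total conductor length (both ways) L = 2 × 25.6 = 51.2 m
R = ρL/A = (1.70×10^-8)(51.2)/(1.169e-06) = 0.7446 Ω
V = IR = 12.1 × 0.7446 = 9.01 V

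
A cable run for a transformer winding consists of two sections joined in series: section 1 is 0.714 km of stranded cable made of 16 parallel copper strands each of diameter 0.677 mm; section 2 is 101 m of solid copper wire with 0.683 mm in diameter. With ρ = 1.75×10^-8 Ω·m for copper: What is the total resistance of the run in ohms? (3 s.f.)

Section 1: A_strand = π(3.3850e-04)² = 3.600e-07 m²; R₁ = ρL/(N·A_s) = (1.75×10^-8)(714)/(16×3.600e-07) = 2.169 Ω
Section 2: A = π(d/2)² = π(3.4150e-04 m)² = 3.664e-07 m²
R₂ = (1.75×10^-8)(101)/(3.664e-07) = 4.824 Ω
R = R₁ + R₂ = 6.99 Ω

6.99 Ω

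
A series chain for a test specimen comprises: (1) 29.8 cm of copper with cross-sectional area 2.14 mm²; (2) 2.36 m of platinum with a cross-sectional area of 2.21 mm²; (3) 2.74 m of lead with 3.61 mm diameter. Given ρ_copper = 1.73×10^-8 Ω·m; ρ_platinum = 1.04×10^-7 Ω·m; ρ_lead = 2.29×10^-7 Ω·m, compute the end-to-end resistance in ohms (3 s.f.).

Seg 1: A = 2.14 mm² = 2.140e-06 m²
R_1 = (1.73×10^-8)(0.298)/(2.140e-06) = 0.002409 Ω
Seg 2: A = 2.21 mm² = 2.210e-06 m²
R_2 = (1.04×10^-7)(2.36)/(2.210e-06) = 0.1111 Ω
Seg 3: A = π(d/2)² = π(1.8050e-03 m)² = 1.024e-05 m²
R_3 = (2.29×10^-7)(2.74)/(1.024e-05) = 0.0613 Ω
R_total = R_1 + R_2 + R_3 = 0.175 Ω

0.175 Ω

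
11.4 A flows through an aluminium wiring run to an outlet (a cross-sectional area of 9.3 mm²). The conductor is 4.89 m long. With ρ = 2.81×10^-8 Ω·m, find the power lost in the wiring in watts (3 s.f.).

A = 9.3 mm² = 9.300e-06 m²
R = ρL/A = (2.81×10^-8)(4.89)/(9.300e-06) = 0.01478 Ω
P = I²R = (11.4)² × 0.01478 = 1.92 W

1.92 W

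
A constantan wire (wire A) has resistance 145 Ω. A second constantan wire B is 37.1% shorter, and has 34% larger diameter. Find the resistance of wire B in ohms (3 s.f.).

R ∝ L/d², so R_B/R_A = (1 − 37.1/100) × (1 + 34/100)⁻²
= 0.629 × 0.5569 = 0.3503
R_B = 0.3503 × 145 = 50.8 Ω

50.8 Ω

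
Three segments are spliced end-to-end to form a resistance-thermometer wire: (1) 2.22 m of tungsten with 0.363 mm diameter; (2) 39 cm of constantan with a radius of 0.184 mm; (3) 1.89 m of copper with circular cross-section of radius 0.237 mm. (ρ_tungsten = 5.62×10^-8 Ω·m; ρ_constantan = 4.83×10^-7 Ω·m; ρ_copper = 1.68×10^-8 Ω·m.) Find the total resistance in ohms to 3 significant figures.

Seg 1: A = π(d/2)² = π(1.8150e-04 m)² = 1.035e-07 m²
R_1 = (5.62×10^-8)(2.22)/(1.035e-07) = 1.206 Ω
Seg 2: A = πr² = π(1.8400e-04 m)² = 1.064e-07 m²
R_2 = (4.83×10^-7)(0.39)/(1.064e-07) = 1.771 Ω
Seg 3: A = πr² = π(2.3700e-04 m)² = 1.765e-07 m²
R_3 = (1.68×10^-8)(1.89)/(1.765e-07) = 0.1799 Ω
R_total = R_1 + R_2 + R_3 = 3.16 Ω

3.16 Ω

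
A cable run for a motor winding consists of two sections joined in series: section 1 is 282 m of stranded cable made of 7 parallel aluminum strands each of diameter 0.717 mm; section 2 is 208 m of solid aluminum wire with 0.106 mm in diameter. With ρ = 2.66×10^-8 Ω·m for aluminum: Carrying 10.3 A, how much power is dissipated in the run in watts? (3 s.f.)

Section 1: A_strand = π(3.5850e-04)² = 4.038e-07 m²; R₁ = ρL/(N·A_s) = (2.66×10^-8)(282)/(7×4.038e-07) = 2.654 Ω
Section 2: A = π(d/2)² = π(5.3000e-05 m)² = 8.825e-09 m²
R₂ = (2.66×10^-8)(208)/(8.825e-09) = 627 Ω
R = R₁ + R₂ = 629.6 Ω
P = I²R = (10.3)² × 629.6 = 66800 W

66800 W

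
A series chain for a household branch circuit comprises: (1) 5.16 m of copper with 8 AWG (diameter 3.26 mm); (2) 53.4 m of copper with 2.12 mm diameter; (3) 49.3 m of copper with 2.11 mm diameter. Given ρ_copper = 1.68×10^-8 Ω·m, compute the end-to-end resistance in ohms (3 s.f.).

Seg 1: A = π(3.26/2 mm)² = π(1.6300e-03 m)² = 8.347e-06 m²
R_1 = (1.68×10^-8)(5.16)/(8.347e-06) = 0.01039 Ω
Seg 2: A = π(d/2)² = π(1.0600e-03 m)² = 3.530e-06 m²
R_2 = (1.68×10^-8)(53.4)/(3.530e-06) = 0.2541 Ω
Seg 3: A = π(d/2)² = π(1.0550e-03 m)² = 3.497e-06 m²
R_3 = (1.68×10^-8)(49.3)/(3.497e-06) = 0.2369 Ω
R_total = R_1 + R_2 + R_3 = 0.501 Ω

0.501 Ω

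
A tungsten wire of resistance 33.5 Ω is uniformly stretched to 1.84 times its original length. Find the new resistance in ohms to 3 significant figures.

Volume constant ⇒ A' = A/k with k = 1.84. R' = ρ(kL)/(A/k) = k²R.
R' = 3.386 × 33.5 = 113 Ω

113 Ω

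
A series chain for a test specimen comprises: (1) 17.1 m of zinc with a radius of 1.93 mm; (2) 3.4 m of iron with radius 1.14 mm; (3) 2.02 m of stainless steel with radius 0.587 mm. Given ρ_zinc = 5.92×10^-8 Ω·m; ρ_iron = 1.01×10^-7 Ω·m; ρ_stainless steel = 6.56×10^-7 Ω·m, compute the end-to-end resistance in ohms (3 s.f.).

Seg 1: A = πr² = π(1.9300e-03 m)² = 1.170e-05 m²
R_1 = (5.92×10^-8)(17.1)/(1.170e-05) = 0.08651 Ω
Seg 2: A = πr² = π(1.1400e-03 m)² = 4.083e-06 m²
R_2 = (1.01×10^-7)(3.4)/(4.083e-06) = 0.08411 Ω
Seg 3: A = πr² = π(5.8700e-04 m)² = 1.082e-06 m²
R_3 = (6.56×10^-7)(2.02)/(1.082e-06) = 1.224 Ω
R_total = R_1 + R_2 + R_3 = 1.39 Ω

1.39 Ω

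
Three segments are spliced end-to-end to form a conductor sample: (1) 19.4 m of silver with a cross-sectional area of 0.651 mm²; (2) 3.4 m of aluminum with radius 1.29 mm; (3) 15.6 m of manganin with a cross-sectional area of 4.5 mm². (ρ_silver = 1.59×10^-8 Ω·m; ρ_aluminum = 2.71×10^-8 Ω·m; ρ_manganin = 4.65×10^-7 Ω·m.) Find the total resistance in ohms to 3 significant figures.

Seg 1: A = 0.651 mm² = 6.510e-07 m²
R_1 = (1.59×10^-8)(19.4)/(6.510e-07) = 0.4738 Ω
Seg 2: A = πr² = π(1.2900e-03 m)² = 5.228e-06 m²
R_2 = (2.71×10^-8)(3.4)/(5.228e-06) = 0.01762 Ω
Seg 3: A = 4.5 mm² = 4.500e-06 m²
R_3 = (4.65×10^-7)(15.6)/(4.500e-06) = 1.612 Ω
R_total = R_1 + R_2 + R_3 = 2.10 Ω

2.10 Ω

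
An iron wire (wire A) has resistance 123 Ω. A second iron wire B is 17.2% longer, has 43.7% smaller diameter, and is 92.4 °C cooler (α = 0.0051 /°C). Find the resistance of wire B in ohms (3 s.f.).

R ∝ ρL/d² with ρ ∝ (1+αΔT), so R_B/R_A = (1 + 17.2/100) × (1 − 43.7/100)⁻² × (1 − 0.0051×92.4)
= 1.172 × 3.155 × 0.5288 = 1.955
R_B = 1.955 × 123 = 240 Ω

240 Ω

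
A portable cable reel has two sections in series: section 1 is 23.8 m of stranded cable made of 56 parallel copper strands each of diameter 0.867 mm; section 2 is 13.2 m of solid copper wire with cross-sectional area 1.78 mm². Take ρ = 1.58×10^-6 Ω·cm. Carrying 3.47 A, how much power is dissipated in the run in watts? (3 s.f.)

1.55 W

ρ = 1.58×10^-6 Ω·cm = 1.58×10^-8 Ω·m
Section 1: A_strand = π(4.3350e-04)² = 5.904e-07 m²; R₁ = ρL/(N·A_s) = (1.58×10^-8)(23.8)/(56×5.904e-07) = 0.01137 Ω
Section 2: A = 1.78 mm² = 1.780e-06 m²
R₂ = (1.58×10^-8)(13.2)/(1.780e-06) = 0.1172 Ω
R = R₁ + R₂ = 0.1285 Ω
P = I²R = (3.47)² × 0.1285 = 1.55 W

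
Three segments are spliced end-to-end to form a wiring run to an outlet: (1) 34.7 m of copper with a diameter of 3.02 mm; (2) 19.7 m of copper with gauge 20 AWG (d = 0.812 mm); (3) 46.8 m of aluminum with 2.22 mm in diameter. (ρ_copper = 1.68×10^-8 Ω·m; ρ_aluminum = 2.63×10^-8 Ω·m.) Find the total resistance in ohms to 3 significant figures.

Seg 1: A = π(d/2)² = π(1.5100e-03 m)² = 7.163e-06 m²
R_1 = (1.68×10^-8)(34.7)/(7.163e-06) = 0.08138 Ω
Seg 2: A = π(0.812/2 mm)² = π(4.0600e-04 m)² = 5.178e-07 m²
R_2 = (1.68×10^-8)(19.7)/(5.178e-07) = 0.6391 Ω
Seg 3: A = π(d/2)² = π(1.1100e-03 m)² = 3.871e-06 m²
R_3 = (2.63×10^-8)(46.8)/(3.871e-06) = 0.318 Ω
R_total = R_1 + R_2 + R_3 = 1.04 Ω

1.04 Ω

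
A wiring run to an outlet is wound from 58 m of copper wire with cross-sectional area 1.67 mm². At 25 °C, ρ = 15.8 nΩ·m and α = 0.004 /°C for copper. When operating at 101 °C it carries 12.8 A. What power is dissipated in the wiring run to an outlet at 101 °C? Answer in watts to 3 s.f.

ρ = 15.8 nΩ·m = 1.58×10^-8 Ω·m
A = 1.67 mm² = 1.670e-06 m²
R₍25₎ = ρL/A = (1.58×10^-8)(58)/(1.670e-06) = 0.5487 Ω
R₍101₎ = R₍25₎(1 + αΔT) = 0.5487 × (1 + 0.004×76) = 0.7156 Ω
P = I²R = (12.8)² × 0.7156 = 117 W

117 W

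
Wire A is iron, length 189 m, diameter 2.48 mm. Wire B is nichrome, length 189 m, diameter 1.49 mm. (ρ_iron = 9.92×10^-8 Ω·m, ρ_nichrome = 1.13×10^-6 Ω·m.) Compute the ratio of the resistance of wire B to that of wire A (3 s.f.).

31.6

R ∝ ρL/d², so R_B/R_A = (ρ_B/ρ_A) × (d_A/d_B)²
= (1.13×10^-6/9.92×10^-8) × (2.48/1.49)² = 31.6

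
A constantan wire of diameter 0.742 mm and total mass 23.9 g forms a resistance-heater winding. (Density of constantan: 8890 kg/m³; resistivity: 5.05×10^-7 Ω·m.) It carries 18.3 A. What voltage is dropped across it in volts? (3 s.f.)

133 V

A = π(d/2)² = π(3.7100e-04 m)² = 4.3241e-07 m²
L = m/(density·A) = 0.0239/(8890×4.3241e-07) = 6.217 m
R = ρL/A = (5.05×10^-7)(6.217)/(4.3241e-07) = 7.261 Ω
V = IR = 18.3 × 7.261 = 133 V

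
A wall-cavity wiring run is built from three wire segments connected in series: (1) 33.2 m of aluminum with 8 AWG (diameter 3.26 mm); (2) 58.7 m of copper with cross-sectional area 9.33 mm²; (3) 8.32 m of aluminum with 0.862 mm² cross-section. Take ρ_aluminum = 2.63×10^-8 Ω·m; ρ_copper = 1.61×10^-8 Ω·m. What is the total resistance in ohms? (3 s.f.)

0.460 Ω

Seg 1: A = π(3.26/2 mm)² = π(1.6300e-03 m)² = 8.347e-06 m²
R_1 = (2.63×10^-8)(33.2)/(8.347e-06) = 0.1046 Ω
Seg 2: A = 9.33 mm² = 9.330e-06 m²
R_2 = (1.61×10^-8)(58.7)/(9.330e-06) = 0.1013 Ω
Seg 3: A = 0.862 mm² = 8.620e-07 m²
R_3 = (2.63×10^-8)(8.32)/(8.620e-07) = 0.2538 Ω
R_total = R_1 + R_2 + R_3 = 0.460 Ω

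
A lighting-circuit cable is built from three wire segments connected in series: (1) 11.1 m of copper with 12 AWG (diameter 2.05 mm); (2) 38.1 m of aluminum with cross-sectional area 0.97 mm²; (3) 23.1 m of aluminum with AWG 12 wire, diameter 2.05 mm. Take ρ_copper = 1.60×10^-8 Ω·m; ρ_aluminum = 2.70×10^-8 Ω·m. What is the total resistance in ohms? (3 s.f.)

1.30 Ω

Seg 1: A = π(2.05/2 mm)² = π(1.0250e-03 m)² = 3.301e-06 m²
R_1 = (1.60×10^-8)(11.1)/(3.301e-06) = 0.05381 Ω
Seg 2: A = 0.97 mm² = 9.700e-07 m²
R_2 = (2.70×10^-8)(38.1)/(9.700e-07) = 1.061 Ω
Seg 3: A = π(2.05/2 mm)² = π(1.0250e-03 m)² = 3.301e-06 m²
R_3 = (2.70×10^-8)(23.1)/(3.301e-06) = 0.189 Ω
R_total = R_1 + R_2 + R_3 = 1.30 Ω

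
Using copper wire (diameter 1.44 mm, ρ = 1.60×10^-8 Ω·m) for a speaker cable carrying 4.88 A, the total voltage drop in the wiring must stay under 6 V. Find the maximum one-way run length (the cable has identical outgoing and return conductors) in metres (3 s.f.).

62.6 m

A = π(d/2)² = π(7.2000e-04 m)² = 1.629e-06 m²
L_max = V_max·A/(2·ρI) = (6)(1.629e-06)/(2×1.60×10^-8×4.88) = 62.6 m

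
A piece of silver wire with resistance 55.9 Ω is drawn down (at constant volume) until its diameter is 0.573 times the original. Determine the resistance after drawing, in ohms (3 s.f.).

Volume constant ⇒ L' = L/r² with r = 0.573. R' = ρL'/A' = ρ(L/r²)/(πr²d₀²/4) = R/r⁴.
R' = 9.276 × 55.9 = 519 Ω

519 Ω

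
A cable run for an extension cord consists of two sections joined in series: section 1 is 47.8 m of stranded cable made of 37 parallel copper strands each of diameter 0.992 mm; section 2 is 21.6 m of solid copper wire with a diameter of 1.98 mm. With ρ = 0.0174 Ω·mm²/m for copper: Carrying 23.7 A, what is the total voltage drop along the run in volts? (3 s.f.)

ρ = 0.0174 Ω·mm²/m = 1.74×10^-8 Ω·m
Section 1: A_strand = π(4.9600e-04)² = 7.729e-07 m²; R₁ = ρL/(N·A_s) = (1.74×10^-8)(47.8)/(37×7.729e-07) = 0.02908 Ω
Section 2: A = π(d/2)² = π(9.9000e-04 m)² = 3.079e-06 m²
R₂ = (1.74×10^-8)(21.6)/(3.079e-06) = 0.1221 Ω
R = R₁ + R₂ = 0.1511 Ω
V = IR = 23.7 × 0.1511 = 3.58 V

3.58 V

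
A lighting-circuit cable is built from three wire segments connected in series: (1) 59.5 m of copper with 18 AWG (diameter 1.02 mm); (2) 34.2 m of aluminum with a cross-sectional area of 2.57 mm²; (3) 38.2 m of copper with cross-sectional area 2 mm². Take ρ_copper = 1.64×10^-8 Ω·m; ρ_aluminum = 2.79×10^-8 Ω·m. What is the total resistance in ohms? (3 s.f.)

Seg 1: A = π(1.02/2 mm)² = π(5.1000e-04 m)² = 8.171e-07 m²
R_1 = (1.64×10^-8)(59.5)/(8.171e-07) = 1.194 Ω
Seg 2: A = 2.57 mm² = 2.570e-06 m²
R_2 = (2.79×10^-8)(34.2)/(2.570e-06) = 0.3713 Ω
Seg 3: A = 2 mm² = 2.000e-06 m²
R_3 = (1.64×10^-8)(38.2)/(2.000e-06) = 0.3132 Ω
R_total = R_1 + R_2 + R_3 = 1.88 Ω

1.88 Ω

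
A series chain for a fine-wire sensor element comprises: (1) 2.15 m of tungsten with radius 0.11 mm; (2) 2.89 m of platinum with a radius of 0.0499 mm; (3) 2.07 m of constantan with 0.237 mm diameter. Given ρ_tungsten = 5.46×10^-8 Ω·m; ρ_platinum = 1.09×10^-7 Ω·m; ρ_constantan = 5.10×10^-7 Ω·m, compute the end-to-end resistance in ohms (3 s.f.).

Seg 1: A = πr² = π(1.1000e-04 m)² = 3.801e-08 m²
R_1 = (5.46×10^-8)(2.15)/(3.801e-08) = 3.088 Ω
Seg 2: A = πr² = π(4.9900e-05 m)² = 7.823e-09 m²
R_2 = (1.09×10^-7)(2.89)/(7.823e-09) = 40.27 Ω
Seg 3: A = π(d/2)² = π(1.1850e-04 m)² = 4.412e-08 m²
R_3 = (5.10×10^-7)(2.07)/(4.412e-08) = 23.93 Ω
R_total = R_1 + R_2 + R_3 = 67.3 Ω

67.3 Ω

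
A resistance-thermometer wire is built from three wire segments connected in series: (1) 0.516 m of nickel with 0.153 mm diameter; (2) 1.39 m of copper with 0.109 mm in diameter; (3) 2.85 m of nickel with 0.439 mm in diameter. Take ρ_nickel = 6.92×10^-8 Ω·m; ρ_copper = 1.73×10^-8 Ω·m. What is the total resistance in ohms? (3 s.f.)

Seg 1: A = π(d/2)² = π(7.6500e-05 m)² = 1.839e-08 m²
R_1 = (6.92×10^-8)(0.516)/(1.839e-08) = 1.942 Ω
Seg 2: A = π(d/2)² = π(5.4500e-05 m)² = 9.331e-09 m²
R_2 = (1.73×10^-8)(1.39)/(9.331e-09) = 2.577 Ω
Seg 3: A = π(d/2)² = π(2.1950e-04 m)² = 1.514e-07 m²
R_3 = (6.92×10^-8)(2.85)/(1.514e-07) = 1.303 Ω
R_total = R_1 + R_2 + R_3 = 5.82 Ω

5.82 Ω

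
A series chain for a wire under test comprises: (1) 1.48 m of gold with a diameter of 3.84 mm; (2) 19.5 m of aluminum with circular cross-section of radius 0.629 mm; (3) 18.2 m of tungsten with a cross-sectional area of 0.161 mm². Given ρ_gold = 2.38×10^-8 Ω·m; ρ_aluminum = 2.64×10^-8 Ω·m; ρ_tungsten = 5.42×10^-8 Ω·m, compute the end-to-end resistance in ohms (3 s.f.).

6.54 Ω

Seg 1: A = π(d/2)² = π(1.9200e-03 m)² = 1.158e-05 m²
R_1 = (2.38×10^-8)(1.48)/(1.158e-05) = 0.003041 Ω
Seg 2: A = πr² = π(6.2900e-04 m)² = 1.243e-06 m²
R_2 = (2.64×10^-8)(19.5)/(1.243e-06) = 0.4142 Ω
Seg 3: A = 0.161 mm² = 1.610e-07 m²
R_3 = (5.42×10^-8)(18.2)/(1.610e-07) = 6.127 Ω
R_total = R_1 + R_2 + R_3 = 6.54 Ω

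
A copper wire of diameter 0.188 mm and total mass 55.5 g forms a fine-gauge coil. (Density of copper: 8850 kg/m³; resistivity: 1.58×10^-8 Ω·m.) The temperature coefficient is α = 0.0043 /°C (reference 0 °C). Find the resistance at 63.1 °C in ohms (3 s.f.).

A = π(d/2)² = π(9.4000e-05 m)² = 2.7759e-08 m²
L = m/(density·A) = 0.0555/(8850×2.7759e-08) = 225.9 m
R = ρL/A = (1.58×10^-8)(225.9)/(2.7759e-08) = 128.6 Ω
R(63.1 °C) = 128.6 × (1 + 0.0043×63.1) = 163 Ω

163 Ω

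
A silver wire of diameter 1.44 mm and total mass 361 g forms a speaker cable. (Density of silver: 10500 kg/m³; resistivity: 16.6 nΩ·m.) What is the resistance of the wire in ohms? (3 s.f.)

ρ = 16.6 nΩ·m = 1.66×10^-8 Ω·m
A = π(d/2)² = π(7.2000e-04 m)² = 1.6286e-06 m²
L = m/(density·A) = 0.361/(10500×1.6286e-06) = 21.11 m
R = ρL/A = (1.66×10^-8)(21.11)/(1.6286e-06) = 0.215 Ω

0.215 Ω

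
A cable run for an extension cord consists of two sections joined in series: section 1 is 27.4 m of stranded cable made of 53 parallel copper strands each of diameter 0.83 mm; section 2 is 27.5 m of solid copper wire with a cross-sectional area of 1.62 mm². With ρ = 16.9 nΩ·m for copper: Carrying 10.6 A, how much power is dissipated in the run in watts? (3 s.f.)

ρ = 16.9 nΩ·m = 1.69×10^-8 Ω·m
Section 1: A_strand = π(4.1500e-04)² = 5.411e-07 m²; R₁ = ρL/(N·A_s) = (1.69×10^-8)(27.4)/(53×5.411e-07) = 0.01615 Ω
Section 2: A = 1.62 mm² = 1.620e-06 m²
R₂ = (1.69×10^-8)(27.5)/(1.620e-06) = 0.2869 Ω
R = R₁ + R₂ = 0.303 Ω
P = I²R = (10.6)² × 0.303 = 34.0 W

34.0 W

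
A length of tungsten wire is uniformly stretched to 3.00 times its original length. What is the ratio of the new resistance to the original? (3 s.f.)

Volume constant ⇒ A' = A/k with k = 3. R' = ρ(kL)/(A/k) = k²R.
Factor = 9.00

9.00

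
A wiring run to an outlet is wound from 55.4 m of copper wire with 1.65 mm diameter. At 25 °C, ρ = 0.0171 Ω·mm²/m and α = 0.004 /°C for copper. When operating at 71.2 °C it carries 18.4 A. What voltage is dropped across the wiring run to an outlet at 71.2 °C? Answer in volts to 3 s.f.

9.66 V

ρ = 0.0171 Ω·mm²/m = 1.71×10^-8 Ω·m
A = π(d/2)² = π(8.2500e-04 m)² = 2.138e-06 m²
R₍25₎ = ρL/A = (1.71×10^-8)(55.4)/(2.138e-06) = 0.443 Ω
R₍71.2₎ = R₍25₎(1 + αΔT) = 0.443 × (1 + 0.004×46.2) = 0.5249 Ω
V = IR = 18.4 × 0.5249 = 9.66 V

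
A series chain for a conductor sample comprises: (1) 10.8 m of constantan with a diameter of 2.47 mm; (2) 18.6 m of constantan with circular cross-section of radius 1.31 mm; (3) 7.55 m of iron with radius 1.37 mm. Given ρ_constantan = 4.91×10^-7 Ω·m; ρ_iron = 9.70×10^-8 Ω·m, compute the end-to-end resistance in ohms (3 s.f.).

2.92 Ω

Seg 1: A = π(d/2)² = π(1.2350e-03 m)² = 4.792e-06 m²
R_1 = (4.91×10^-7)(10.8)/(4.792e-06) = 1.107 Ω
Seg 2: A = πr² = π(1.3100e-03 m)² = 5.391e-06 m²
R_2 = (4.91×10^-7)(18.6)/(5.391e-06) = 1.694 Ω
Seg 3: A = πr² = π(1.3700e-03 m)² = 5.896e-06 m²
R_3 = (9.70×10^-8)(7.55)/(5.896e-06) = 0.1242 Ω
R_total = R_1 + R_2 + R_3 = 2.92 Ω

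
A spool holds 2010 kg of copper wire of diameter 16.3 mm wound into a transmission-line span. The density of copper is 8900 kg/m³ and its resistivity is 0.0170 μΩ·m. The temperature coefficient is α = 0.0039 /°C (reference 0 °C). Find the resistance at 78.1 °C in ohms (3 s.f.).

ρ = 0.0170 μΩ·m = 1.70×10^-8 Ω·m
A = π(d/2)² = π(8.1500e-03 m)² = 2.0867e-04 m²
L = m/(density·A) = 2010/(8900×2.0867e-04) = 1082 m
R = ρL/A = (1.70×10^-8)(1082)/(2.0867e-04) = 0.08817 Ω
R(78.1 °C) = 0.08817 × (1 + 0.0039×78.1) = 0.115 Ω

0.115 Ω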